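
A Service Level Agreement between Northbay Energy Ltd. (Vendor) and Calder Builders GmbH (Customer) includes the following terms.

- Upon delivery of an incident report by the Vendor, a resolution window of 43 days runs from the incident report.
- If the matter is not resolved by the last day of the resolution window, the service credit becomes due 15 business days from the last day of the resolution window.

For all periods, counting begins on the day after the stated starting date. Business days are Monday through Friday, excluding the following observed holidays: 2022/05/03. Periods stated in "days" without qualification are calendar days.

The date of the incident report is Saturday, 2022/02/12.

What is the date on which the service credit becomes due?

The last day of the resolution window: 43 calendar days after 2022/02/12 is 2022/03/27.
The date on which the service credit becomes due: counting 15 business days from Sunday, 2022/03/27 (Mar 28, Mar 29, Mar 30, Mar 31, …, Apr 13, Apr 14, Apr 15, skipping weekends) reaches Friday, 2022/04/15.

2022/04/15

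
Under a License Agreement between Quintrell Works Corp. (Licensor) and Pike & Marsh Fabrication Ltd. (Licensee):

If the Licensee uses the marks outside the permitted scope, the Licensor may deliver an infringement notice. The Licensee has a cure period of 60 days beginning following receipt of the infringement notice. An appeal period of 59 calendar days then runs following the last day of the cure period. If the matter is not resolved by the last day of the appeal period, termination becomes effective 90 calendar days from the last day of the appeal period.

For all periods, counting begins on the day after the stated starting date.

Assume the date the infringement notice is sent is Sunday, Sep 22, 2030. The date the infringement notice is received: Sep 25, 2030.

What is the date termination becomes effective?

Adding 60 calendar days to Sep 25, 2030 gives Nov 24, 2030, which is the last day of the cure period.
The last day of the appeal period: Nov 24, 2030 + 59 days = Jan 22, 2031.
The date termination becomes effective: 90 calendar days after Jan 22, 2031 is Apr 22, 2031.

Apr 22, 2031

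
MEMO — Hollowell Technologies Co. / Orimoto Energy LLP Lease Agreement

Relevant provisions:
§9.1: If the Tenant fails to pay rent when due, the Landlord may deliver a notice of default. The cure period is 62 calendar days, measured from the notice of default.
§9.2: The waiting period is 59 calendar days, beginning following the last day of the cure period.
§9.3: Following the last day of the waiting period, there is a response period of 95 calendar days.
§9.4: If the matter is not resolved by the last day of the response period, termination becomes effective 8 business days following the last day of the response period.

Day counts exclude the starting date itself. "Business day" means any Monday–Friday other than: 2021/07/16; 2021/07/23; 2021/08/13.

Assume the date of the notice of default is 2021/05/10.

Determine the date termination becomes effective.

The last day of the cure period: 62 calendar days after 2021/05/10 is 2021/07/11.
The last day of the waiting period: 2021/07/11 + 59 days = 2021/09/08.
The last day of the response period: 2021/09/08 + 95 days = 2021/12/12.
The date termination becomes effective: counting 8 business days from Sunday, 2021/12/12 (Dec 13, Dec 14, Dec 15, Dec 16, Dec 17, Dec 20, Dec 21, Dec 22, skipping weekends) reaches Wednesday, 2021/12/22.

2021/12/22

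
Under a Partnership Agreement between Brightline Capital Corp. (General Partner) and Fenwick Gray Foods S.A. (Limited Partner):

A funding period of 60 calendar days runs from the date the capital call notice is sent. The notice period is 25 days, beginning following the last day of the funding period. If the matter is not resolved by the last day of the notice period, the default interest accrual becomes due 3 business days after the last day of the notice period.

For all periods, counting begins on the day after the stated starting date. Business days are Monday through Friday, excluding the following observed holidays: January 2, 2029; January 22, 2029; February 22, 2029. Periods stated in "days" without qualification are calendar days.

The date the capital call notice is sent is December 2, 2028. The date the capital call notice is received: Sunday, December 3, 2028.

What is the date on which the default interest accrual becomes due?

February 28, 2029

Adding 60 calendar days to December 2, 2028 gives January 31, 2029, which is the last day of the funding period.
The last day of the notice period: 25 calendar days after January 31, 2029 is February 25, 2029.
The date on which the default interest accrual becomes due: 3 business days after Sunday, February 25, 2029, skipping weekends — Feb 26, Feb 27, Feb 28 — lands on Wednesday, February 28, 2029.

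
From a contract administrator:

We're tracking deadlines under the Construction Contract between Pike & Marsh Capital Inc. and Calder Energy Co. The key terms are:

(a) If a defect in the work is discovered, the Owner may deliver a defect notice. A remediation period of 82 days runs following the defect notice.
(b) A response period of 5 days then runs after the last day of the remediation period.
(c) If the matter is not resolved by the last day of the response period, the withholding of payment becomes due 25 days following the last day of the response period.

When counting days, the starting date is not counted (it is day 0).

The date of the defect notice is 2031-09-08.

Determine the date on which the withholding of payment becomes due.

2031-12-29

The last day of the remediation period: 82 calendar days after 2031-09-08 is 2031-11-29.
Adding 5 calendar days to 2031-11-29 gives 2031-12-04, which is the last day of the response period.
The date on which the withholding of payment becomes due: 25 calendar days after 2031-12-04 is 2031-12-29.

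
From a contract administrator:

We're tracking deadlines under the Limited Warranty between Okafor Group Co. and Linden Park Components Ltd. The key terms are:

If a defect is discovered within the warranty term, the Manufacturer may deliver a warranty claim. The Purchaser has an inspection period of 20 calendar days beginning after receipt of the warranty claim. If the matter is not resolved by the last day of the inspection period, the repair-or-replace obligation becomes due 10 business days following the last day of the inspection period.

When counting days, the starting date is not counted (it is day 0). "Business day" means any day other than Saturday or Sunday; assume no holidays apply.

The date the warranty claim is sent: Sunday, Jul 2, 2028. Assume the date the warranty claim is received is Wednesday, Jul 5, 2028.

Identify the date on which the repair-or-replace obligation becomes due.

The last day of the inspection period: Jul 5, 2028 + 20 days = Jul 25, 2028.
The date on which the repair-or-replace obligation becomes due: 10 business days after Tuesday, Jul 25, 2028, skipping weekends — Jul 26, Jul 27, Jul 28, Jul 31, Aug 1, Aug 2, Aug 3, Aug 4, Aug 7, Aug 8 — lands on Tuesday, Aug 8, 2028.

Aug 8, 2028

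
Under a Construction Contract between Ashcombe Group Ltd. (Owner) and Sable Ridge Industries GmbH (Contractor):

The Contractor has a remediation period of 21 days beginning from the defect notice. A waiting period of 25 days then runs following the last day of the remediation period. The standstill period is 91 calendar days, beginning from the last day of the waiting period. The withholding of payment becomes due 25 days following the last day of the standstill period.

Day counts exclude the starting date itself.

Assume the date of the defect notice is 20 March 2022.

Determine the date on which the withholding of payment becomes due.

29 August 2022

The last day of the remediation period: 21 calendar days after 20 March 2022 is 10 April 2022.
The last day of the waiting period: 10 April 2022 + 25 days = 5 May 2022.
The last day of the standstill period: 91 calendar days after 5 May 2022 is 4 August 2022.
Adding 25 calendar days to 4 August 2022 gives 29 August 2022, which is the date on which the withholding of payment becomes due.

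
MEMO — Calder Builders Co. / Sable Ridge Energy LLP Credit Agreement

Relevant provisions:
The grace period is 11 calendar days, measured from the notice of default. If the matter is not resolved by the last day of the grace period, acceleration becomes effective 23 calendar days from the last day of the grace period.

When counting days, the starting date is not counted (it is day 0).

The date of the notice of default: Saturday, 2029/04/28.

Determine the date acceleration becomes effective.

2029/06/01

The last day of the grace period: 11 calendar days after 2029/04/28 is 2029/05/09.
The date acceleration becomes effective: 2029/05/09 + 23 days = 2029/06/01.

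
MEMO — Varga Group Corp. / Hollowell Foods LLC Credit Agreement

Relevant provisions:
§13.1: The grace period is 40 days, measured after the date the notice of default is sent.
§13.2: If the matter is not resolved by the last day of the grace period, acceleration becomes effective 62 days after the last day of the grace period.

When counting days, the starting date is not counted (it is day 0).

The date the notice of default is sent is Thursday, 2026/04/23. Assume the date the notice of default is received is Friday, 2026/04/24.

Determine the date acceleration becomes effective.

The last day of the grace period: 2026/04/23 + 40 days = 2026/06/02.
The date acceleration becomes effective: 62 calendar days after 2026/06/02 is 2026/08/03.

2026/08/03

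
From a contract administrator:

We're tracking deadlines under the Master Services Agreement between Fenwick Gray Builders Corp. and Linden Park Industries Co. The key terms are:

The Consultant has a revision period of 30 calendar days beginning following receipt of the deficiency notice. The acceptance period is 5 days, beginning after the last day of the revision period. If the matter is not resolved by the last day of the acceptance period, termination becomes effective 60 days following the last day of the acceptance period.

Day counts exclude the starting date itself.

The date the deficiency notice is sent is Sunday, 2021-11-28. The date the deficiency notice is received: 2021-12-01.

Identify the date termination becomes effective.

The last day of the revision period: 30 calendar days after 2021-12-01 is 2021-12-31.
The last day of the acceptance period: 5 calendar days after 2021-12-31 is 2022-01-05.
The date termination becomes effective: 60 calendar days after 2022-01-05 is 2022-03-06.

2022-03-06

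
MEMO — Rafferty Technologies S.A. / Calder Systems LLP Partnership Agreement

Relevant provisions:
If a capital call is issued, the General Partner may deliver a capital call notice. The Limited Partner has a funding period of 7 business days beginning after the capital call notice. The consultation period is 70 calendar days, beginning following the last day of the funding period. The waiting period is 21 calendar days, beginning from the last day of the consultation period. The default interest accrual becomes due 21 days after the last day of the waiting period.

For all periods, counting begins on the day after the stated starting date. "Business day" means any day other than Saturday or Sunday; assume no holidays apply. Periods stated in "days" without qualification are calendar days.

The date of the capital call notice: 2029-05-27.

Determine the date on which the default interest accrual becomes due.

2029-09-25

From Sunday, 2029-05-27, 7 business days (May 28, May 29, May 30, May 31, Jun 1, Jun 4, Jun 5, skipping weekends) brings us to Tuesday, 2029-06-05, which is the last day of the funding period.
Adding 70 calendar days to 2029-06-05 gives 2029-08-14, which is the last day of the consultation period.
Adding 21 calendar days to 2029-08-14 gives 2029-09-04, which is the last day of the waiting period.
The date on which the default interest accrual becomes due: 2029-09-04 + 21 days = 2029-09-25.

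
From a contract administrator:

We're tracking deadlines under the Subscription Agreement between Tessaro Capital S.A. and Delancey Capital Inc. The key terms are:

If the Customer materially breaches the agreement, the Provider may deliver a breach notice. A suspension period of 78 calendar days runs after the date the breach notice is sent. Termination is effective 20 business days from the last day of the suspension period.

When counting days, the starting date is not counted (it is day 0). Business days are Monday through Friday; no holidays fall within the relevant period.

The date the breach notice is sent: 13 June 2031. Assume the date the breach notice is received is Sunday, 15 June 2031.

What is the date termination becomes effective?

26 September 2031

The last day of the suspension period: 13 June 2031 + 78 days = 30 August 2031.
From Saturday, 30 August 2031, 20 business days (Sep 1, Sep 2, Sep 3, Sep 4, …, Sep 24, Sep 25, Sep 26, skipping weekends) brings us to Friday, 26 September 2031, which is the date termination becomes effective.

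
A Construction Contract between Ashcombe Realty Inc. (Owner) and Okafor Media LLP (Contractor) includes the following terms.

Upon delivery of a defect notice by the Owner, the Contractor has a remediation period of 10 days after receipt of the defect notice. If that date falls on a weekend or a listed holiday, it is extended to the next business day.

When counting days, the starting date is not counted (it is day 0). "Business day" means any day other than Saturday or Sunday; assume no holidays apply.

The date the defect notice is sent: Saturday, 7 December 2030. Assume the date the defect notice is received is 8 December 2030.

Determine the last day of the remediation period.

The last day of the remediation period: 8 December 2030 + 10 days = 18 December 2030. 18 December 2030 is a Wednesday, so no roll-forward applies.

18 December 2030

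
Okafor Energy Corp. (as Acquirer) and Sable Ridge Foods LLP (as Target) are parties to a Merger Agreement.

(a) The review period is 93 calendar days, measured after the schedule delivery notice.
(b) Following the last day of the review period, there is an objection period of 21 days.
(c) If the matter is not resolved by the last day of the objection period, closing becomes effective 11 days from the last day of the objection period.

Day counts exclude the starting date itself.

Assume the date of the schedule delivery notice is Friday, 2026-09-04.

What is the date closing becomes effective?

2027-01-07

The last day of the review period: 2026-09-04 + 93 days = 2026-12-06.
Adding 21 calendar days to 2026-12-06 gives 2026-12-27, which is the last day of the objection period.
The date closing becomes effective: 11 calendar days after 2026-12-27 is 2027-01-07.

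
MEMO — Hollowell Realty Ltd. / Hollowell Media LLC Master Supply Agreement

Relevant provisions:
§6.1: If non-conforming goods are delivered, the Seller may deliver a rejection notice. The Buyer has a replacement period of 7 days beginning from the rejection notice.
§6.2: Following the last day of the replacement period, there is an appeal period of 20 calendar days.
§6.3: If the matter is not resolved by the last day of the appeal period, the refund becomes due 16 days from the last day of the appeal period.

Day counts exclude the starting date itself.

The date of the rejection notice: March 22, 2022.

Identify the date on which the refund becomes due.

May 4, 2022

The last day of the replacement period: 7 calendar days after March 22, 2022 is March 29, 2022.
The last day of the appeal period: March 29, 2022 + 20 days = April 18, 2022.
The date on which the refund becomes due: 16 calendar days after April 18, 2022 is May 4, 2022.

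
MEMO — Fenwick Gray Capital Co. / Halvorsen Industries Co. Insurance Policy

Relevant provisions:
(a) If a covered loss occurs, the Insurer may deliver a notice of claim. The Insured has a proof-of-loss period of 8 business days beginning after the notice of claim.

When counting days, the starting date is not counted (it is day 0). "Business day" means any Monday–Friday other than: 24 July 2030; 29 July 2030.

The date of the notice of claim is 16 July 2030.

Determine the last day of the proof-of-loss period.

The last day of the proof-of-loss period: 8 business days after Tuesday, 16 July 2030, skipping weekends and the listed holidays on Jul 24, Jul 29 — Jul 17, Jul 18, Jul 19, Jul 22, Jul 23, Jul 25, Jul 26, Jul 30 — lands on Tuesday, 30 July 2030.

30 July 2030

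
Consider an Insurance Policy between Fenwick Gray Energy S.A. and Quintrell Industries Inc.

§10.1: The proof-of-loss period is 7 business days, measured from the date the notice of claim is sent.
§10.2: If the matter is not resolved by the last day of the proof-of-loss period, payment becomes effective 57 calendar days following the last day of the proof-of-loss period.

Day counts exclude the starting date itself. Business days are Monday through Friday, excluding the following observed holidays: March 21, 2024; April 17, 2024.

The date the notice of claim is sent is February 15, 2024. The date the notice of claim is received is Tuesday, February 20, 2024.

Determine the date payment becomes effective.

From Thursday, February 15, 2024, 7 business days (Feb 16, Feb 19, Feb 20, Feb 21, Feb 22, Feb 23, Feb 26, skipping weekends) brings us to Monday, February 26, 2024, which is the last day of the proof-of-loss period.
The date payment becomes effective: February 26, 2024 + 57 days = April 23, 2024.

April 23, 2024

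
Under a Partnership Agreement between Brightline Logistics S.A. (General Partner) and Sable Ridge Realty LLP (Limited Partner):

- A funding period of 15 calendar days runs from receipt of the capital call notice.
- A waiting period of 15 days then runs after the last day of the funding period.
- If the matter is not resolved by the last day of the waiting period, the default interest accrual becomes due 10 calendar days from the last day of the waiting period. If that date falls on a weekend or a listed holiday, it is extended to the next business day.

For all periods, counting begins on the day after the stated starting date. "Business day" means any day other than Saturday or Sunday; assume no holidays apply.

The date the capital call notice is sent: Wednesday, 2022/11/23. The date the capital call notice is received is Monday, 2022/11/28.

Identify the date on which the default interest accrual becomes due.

2023/01/09

The last day of the funding period: 2022/11/28 + 15 days = 2022/12/13.
The last day of the waiting period: 15 calendar days after 2022/12/13 is 2022/12/28.
The date on which the default interest accrual becomes due: 2022/12/28 + 10 days = 2023/01/07. That falls on a Saturday, so it rolls to the next business day, Monday, 2023/01/09.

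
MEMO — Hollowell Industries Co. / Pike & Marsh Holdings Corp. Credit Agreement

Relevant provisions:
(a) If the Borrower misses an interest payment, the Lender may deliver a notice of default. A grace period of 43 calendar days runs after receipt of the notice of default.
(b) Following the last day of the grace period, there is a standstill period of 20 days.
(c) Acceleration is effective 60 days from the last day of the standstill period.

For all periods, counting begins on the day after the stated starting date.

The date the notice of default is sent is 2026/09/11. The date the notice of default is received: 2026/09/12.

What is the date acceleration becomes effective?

2027/01/13

Adding 43 calendar days to 2026/09/12 gives 2026/10/25, which is the last day of the grace period.
The last day of the standstill period: 2026/10/25 + 20 days = 2026/11/14.
The date acceleration becomes effective: 2026/11/14 + 60 days = 2027/01/13.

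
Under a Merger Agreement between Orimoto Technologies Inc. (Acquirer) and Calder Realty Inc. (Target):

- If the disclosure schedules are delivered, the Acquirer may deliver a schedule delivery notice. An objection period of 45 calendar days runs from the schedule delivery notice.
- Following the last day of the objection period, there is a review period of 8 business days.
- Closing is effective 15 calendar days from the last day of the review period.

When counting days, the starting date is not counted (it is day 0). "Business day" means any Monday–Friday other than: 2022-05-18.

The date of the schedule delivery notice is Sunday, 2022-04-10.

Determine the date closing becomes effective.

Adding 45 calendar days to 2022-04-10 gives 2022-05-25, which is the last day of the objection period.
The last day of the review period: 8 business days after Wednesday, 2022-05-25, skipping weekends — May 26, May 27, May 30, May 31, Jun 1, Jun 2, Jun 3, Jun 6 — lands on Monday, 2022-06-06.
The date closing becomes effective: 15 calendar days after 2022-06-06 is 2022-06-21.

2022-06-21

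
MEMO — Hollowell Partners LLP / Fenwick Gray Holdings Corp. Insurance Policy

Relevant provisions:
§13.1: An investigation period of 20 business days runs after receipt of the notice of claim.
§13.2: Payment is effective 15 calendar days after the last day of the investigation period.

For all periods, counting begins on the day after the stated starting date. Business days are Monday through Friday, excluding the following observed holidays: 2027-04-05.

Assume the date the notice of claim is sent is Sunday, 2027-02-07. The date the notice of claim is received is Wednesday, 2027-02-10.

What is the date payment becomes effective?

From Wednesday, 2027-02-10, 20 business days (Feb 11, Feb 12, Feb 15, Feb 16, …, Mar 8, Mar 9, Mar 10, skipping weekends) brings us to Wednesday, 2027-03-10, which is the last day of the investigation period.
Adding 15 calendar days to 2027-03-10 gives 2027-03-25, which is the date payment becomes effective.

2027-03-25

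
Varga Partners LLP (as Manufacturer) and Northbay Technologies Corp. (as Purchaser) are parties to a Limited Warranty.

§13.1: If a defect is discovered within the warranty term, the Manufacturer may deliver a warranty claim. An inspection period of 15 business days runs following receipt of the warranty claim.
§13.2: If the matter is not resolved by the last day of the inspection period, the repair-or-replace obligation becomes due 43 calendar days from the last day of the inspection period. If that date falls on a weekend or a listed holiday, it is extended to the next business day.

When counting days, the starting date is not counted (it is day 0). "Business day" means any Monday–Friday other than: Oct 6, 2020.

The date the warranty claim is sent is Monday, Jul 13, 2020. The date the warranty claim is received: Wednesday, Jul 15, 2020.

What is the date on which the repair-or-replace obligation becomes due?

The last day of the inspection period: counting 15 business days from Wednesday, Jul 15, 2020 (Jul 16, Jul 17, Jul 20, Jul 21, …, Aug 3, Aug 4, Aug 5, skipping weekends) reaches Wednesday, Aug 5, 2020.
The date on which the repair-or-replace obligation becomes due: 43 calendar days after Aug 5, 2020 is Sep 17, 2020. Sep 17, 2020 is a Thursday and is not a listed holiday, so no roll-forward applies.

Sep 17, 2020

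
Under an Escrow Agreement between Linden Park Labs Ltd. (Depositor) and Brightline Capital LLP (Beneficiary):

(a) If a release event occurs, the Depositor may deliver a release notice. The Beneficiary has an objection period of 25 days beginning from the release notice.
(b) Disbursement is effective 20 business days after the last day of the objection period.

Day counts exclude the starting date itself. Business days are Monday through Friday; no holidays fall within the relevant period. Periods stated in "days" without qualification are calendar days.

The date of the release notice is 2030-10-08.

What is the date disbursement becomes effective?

2030-11-29

The last day of the objection period: 25 calendar days after 2030-10-08 is 2030-11-02.
The date disbursement becomes effective: counting 20 business days from Saturday, 2030-11-02 (Nov 4, Nov 5, Nov 6, Nov 7, …, Nov 27, Nov 28, Nov 29, skipping weekends) reaches Friday, 2030-11-29.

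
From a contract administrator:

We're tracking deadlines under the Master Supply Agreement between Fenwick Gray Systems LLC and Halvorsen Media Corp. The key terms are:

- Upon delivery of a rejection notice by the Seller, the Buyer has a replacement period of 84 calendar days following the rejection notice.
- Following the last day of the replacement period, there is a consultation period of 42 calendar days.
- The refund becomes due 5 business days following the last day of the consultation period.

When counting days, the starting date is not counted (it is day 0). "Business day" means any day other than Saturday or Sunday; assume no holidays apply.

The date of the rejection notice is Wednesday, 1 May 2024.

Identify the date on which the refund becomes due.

The last day of the replacement period: 1 May 2024 + 84 days = 24 July 2024.
The last day of the consultation period: 24 July 2024 + 42 days = 4 September 2024.
From Wednesday, 4 September 2024, 5 business days (Sep 5, Sep 6, Sep 9, Sep 10, Sep 11, skipping weekends) brings us to Wednesday, 11 September 2024, which is the date on which the refund becomes due.

11 September 2024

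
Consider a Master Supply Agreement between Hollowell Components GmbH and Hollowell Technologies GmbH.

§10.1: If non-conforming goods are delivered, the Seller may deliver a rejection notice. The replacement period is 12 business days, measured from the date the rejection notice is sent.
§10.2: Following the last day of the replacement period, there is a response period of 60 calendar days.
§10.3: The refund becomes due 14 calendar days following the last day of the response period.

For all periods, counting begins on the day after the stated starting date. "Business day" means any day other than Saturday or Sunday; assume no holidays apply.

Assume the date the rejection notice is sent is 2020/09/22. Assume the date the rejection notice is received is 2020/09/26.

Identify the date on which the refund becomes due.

The last day of the replacement period: counting 12 business days from Tuesday, 2020/09/22 (Sep 23, Sep 24, Sep 25, Sep 28, …, Oct 6, Oct 7, Oct 8, skipping weekends) reaches Thursday, 2020/10/08.
The last day of the response period: 60 calendar days after 2020/10/08 is 2020/12/07.
Adding 14 calendar days to 2020/12/07 gives 2020/12/21, which is the date on which the refund becomes due.

2020/12/21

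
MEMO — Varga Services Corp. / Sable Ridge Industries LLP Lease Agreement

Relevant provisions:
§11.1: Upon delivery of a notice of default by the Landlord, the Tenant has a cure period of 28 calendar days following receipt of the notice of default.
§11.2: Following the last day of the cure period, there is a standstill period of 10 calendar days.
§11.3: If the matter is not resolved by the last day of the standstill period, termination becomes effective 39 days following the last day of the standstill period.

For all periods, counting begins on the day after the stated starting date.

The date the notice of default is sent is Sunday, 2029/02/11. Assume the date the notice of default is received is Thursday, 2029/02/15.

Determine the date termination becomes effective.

The last day of the cure period: 2029/02/15 + 28 days = 2029/03/15.
The last day of the standstill period: 10 calendar days after 2029/03/15 is 2029/03/25.
Adding 39 calendar days to 2029/03/25 gives 2029/05/03, which is the date termination becomes effective.

2029/05/03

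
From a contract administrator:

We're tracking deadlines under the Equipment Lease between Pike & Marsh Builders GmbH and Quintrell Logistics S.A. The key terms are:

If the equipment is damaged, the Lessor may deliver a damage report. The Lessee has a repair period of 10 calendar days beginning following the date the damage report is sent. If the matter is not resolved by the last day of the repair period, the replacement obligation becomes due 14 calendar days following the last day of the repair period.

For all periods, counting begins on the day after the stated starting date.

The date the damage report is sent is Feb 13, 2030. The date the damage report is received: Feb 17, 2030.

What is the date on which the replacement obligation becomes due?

Mar 9, 2030

Adding 10 calendar days to Feb 13, 2030 gives Feb 23, 2030, which is the last day of the repair period.
The date on which the replacement obligation becomes due: 14 calendar days after Feb 23, 2030 is Mar 9, 2030.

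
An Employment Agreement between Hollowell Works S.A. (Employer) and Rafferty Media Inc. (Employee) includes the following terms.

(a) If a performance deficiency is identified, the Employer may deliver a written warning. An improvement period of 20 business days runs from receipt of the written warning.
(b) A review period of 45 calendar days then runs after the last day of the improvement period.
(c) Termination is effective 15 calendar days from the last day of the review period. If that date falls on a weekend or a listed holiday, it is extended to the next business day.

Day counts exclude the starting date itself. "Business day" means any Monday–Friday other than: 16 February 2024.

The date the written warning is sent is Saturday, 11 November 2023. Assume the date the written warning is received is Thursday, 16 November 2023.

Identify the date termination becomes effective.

The last day of the improvement period: 20 business days after Thursday, 16 November 2023, skipping weekends — Nov 17, Nov 20, Nov 21, Nov 22, …, Dec 12, Dec 13, Dec 14 — lands on Thursday, 14 December 2023.
The last day of the review period: 14 December 2023 + 45 days = 28 January 2024.
The date termination becomes effective: 28 January 2024 + 15 days = 12 February 2024. 12 February 2024 is a Monday and is not a listed holiday, so no roll-forward applies.

12 February 2024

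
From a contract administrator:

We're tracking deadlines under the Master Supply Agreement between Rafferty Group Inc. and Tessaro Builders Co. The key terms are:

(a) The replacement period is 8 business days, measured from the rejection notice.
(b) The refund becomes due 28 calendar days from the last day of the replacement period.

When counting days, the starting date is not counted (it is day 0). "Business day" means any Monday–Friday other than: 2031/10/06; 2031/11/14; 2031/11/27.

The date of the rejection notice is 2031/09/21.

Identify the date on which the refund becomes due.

The last day of the replacement period: 8 business days after Sunday, 2031/09/21, skipping weekends — Sep 22, Sep 23, Sep 24, Sep 25, Sep 26, Sep 29, Sep 30, Oct 1 — lands on Wednesday, 2031/10/01.
The date on which the refund becomes due: 28 calendar days after 2031/10/01 is 2031/10/29.

2031/10/29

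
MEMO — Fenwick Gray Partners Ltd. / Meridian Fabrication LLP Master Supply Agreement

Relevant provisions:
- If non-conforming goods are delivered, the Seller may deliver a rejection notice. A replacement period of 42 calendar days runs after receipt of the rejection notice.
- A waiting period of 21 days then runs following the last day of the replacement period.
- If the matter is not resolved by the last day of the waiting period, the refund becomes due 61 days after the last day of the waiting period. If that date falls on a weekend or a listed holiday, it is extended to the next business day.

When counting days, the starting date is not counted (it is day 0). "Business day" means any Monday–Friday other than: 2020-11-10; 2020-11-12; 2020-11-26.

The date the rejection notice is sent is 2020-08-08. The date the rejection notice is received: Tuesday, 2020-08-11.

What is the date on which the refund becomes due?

2020-12-14

Adding 42 calendar days to 2020-08-11 gives 2020-09-22, which is the last day of the replacement period.
The last day of the waiting period: 2020-09-22 + 21 days = 2020-10-13.
The date on which the refund becomes due: 2020-10-13 + 61 days = 2020-12-13. That falls on a Sunday, so it rolls to the next business day, Monday, 2020-12-14.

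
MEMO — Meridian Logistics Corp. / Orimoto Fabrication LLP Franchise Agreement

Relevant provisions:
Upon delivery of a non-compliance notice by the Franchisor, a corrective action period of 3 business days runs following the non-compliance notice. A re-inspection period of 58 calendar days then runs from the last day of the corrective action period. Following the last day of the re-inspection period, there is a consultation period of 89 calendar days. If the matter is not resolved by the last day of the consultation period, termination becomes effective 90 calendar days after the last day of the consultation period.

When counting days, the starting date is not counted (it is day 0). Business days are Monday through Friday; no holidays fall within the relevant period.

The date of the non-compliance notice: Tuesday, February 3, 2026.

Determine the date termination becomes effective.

The last day of the corrective action period: 3 business days after Tuesday, February 3, 2026, skipping weekends — Feb 4, Feb 5, Feb 6 — lands on Friday, February 6, 2026.
The last day of the re-inspection period: 58 calendar days after February 6, 2026 is April 5, 2026.
The last day of the consultation period: April 5, 2026 + 89 days = July 3, 2026.
The date termination becomes effective: July 3, 2026 + 90 days = October 1, 2026.

October 1, 2026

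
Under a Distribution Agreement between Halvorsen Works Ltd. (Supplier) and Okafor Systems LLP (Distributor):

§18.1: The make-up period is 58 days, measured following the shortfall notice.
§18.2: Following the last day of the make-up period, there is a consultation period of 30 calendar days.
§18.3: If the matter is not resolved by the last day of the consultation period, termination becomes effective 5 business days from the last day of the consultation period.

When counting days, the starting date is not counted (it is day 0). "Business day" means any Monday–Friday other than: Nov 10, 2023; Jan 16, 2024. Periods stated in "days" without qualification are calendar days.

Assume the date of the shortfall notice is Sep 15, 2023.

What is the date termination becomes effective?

The last day of the make-up period: 58 calendar days after Sep 15, 2023 is Nov 12, 2023.
The last day of the consultation period: 30 calendar days after Nov 12, 2023 is Dec 12, 2023.
The date termination becomes effective: 5 business days after Tuesday, Dec 12, 2023, skipping weekends — Dec 13, Dec 14, Dec 15, Dec 18, Dec 19 — lands on Tuesday, Dec 19, 2023.

Dec 19, 2023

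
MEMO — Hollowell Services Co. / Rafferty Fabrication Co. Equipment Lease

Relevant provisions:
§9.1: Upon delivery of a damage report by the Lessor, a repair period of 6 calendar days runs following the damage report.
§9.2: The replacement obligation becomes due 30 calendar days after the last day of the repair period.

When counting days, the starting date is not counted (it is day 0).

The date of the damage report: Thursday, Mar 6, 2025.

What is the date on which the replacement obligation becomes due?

Apr 11, 2025

The last day of the repair period: Mar 6, 2025 + 6 days = Mar 12, 2025.
The date on which the replacement obligation becomes due: Mar 12, 2025 + 30 days = Apr 11, 2025.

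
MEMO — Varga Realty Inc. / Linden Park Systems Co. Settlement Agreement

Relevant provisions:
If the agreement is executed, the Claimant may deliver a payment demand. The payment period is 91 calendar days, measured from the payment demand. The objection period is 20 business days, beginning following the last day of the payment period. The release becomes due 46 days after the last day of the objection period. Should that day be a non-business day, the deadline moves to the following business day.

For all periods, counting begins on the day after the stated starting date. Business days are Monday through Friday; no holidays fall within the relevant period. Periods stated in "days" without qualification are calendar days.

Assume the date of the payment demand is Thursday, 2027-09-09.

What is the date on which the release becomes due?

2028-02-21

The last day of the payment period: 2027-09-09 + 91 days = 2027-12-09.
The last day of the objection period: 20 business days after Thursday, 2027-12-09, skipping weekends — Dec 10, Dec 13, Dec 14, Dec 15, …, Jan 4, Jan 5, Jan 6 — lands on Thursday, 2028-01-06.
The date on which the release becomes due: 2028-01-06 + 46 days = 2028-02-21. 2028-02-21 is a Monday, so no roll-forward applies.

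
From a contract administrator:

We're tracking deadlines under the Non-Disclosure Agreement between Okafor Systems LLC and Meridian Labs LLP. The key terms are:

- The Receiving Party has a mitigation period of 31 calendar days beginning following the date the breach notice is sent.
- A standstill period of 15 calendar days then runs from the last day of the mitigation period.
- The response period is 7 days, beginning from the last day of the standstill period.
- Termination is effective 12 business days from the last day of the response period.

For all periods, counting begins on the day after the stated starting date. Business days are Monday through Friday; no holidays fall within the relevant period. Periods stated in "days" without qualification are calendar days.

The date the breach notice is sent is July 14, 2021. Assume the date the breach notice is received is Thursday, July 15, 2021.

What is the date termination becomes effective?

September 21, 2021

The last day of the mitigation period: July 14, 2021 + 31 days = August 14, 2021.
The last day of the standstill period: August 14, 2021 + 15 days = August 29, 2021.
The last day of the response period: 7 calendar days after August 29, 2021 is September 5, 2021.
From Sunday, September 5, 2021, 12 business days (Sep 6, Sep 7, Sep 8, Sep 9, …, Sep 17, Sep 20, Sep 21, skipping weekends) brings us to Tuesday, September 21, 2021, which is the date termination becomes effective.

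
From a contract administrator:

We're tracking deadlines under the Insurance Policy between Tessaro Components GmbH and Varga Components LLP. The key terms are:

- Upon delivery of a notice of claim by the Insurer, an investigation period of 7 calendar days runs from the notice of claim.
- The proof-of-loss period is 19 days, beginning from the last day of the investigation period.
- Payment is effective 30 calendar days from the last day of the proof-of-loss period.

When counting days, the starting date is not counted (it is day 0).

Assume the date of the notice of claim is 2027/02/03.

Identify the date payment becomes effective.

2027/03/31

Adding 7 calendar days to 2027/02/03 gives 2027/02/10, which is the last day of the investigation period.
The last day of the proof-of-loss period: 2027/02/10 + 19 days = 2027/03/01.
The date payment becomes effective: 2027/03/01 + 30 days = 2027/03/31.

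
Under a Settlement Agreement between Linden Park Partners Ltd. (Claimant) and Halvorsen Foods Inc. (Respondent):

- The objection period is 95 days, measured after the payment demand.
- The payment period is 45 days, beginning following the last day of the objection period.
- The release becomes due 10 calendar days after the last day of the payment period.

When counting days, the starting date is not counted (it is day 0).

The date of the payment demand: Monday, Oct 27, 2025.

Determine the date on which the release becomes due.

Mar 26, 2026

Adding 95 calendar days to Oct 27, 2025 gives Jan 30, 2026, which is the last day of the objection period.
The last day of the payment period: 45 calendar days after Jan 30, 2026 is Mar 16, 2026.
The date on which the release becomes due: Mar 16, 2026 + 10 days = Mar 26, 2026.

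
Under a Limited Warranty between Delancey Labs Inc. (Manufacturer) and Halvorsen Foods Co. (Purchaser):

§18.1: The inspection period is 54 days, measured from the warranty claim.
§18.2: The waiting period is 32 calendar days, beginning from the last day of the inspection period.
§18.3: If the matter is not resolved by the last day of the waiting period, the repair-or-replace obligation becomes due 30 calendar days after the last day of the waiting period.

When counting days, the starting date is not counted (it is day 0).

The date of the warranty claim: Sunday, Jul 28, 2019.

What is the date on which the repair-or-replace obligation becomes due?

The last day of the inspection period: Jul 28, 2019 + 54 days = Sep 20, 2019.
Adding 32 calendar days to Sep 20, 2019 gives Oct 22, 2019, which is the last day of the waiting period.
The date on which the repair-or-replace obligation becomes due: Oct 22, 2019 + 30 days = Nov 21, 2019.

Nov 21, 2019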